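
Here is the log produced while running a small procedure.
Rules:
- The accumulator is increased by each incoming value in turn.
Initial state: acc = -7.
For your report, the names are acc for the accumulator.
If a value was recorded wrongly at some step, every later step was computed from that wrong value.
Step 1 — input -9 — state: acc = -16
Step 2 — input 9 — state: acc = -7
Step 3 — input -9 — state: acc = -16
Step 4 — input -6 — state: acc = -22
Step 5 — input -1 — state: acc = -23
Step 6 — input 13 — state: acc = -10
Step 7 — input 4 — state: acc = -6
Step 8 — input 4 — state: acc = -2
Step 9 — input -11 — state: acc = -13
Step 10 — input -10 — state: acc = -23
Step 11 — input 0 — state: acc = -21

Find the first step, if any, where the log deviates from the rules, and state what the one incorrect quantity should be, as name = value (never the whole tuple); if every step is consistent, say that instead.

step 11, acc = -23

Step 1: acc = -7 + -9 = -16 — in agreement.
Step 2: acc = -16 + 9 = -7 — no discrepancy.
Step 3: acc = -7 + -9 = -16 — no discrepancy.
Step 4: acc = -16 + -6 = -22 — consistent with the log.
Step 5: acc = -22 + -1 = -23 — verified.
Step 6: acc = -23 + 13 = -10 — verified.
Step 7: acc = -10 + 4 = -6 — no discrepancy.
Step 8: acc = -6 + 4 = -2 — consistent with the log.
Step 9: acc = -2 + -11 = -13 — consistent with the log.
Step 10: acc = -13 + -10 = -23 — confirmed correct.
Step 11: acc = -23 + 0 = -23 — this is not what the log shows.
The audit stops at step 11: the recorded entry is wrong and should be acc = -23.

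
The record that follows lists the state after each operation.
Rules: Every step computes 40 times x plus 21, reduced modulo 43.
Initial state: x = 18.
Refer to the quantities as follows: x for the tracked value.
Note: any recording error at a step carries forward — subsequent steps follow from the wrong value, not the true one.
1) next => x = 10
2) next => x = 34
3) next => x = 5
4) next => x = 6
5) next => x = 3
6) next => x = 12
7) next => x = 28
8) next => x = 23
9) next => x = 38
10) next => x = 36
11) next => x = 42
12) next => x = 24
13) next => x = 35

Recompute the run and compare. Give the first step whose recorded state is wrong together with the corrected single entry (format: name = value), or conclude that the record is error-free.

Recomputing the run from the initial state:
step 1: x = 10
step 2: x = 34
step 3: x = 5
step 4: x = 6
step 5: x = 3
step 6: x = 12
step 7: x = 28
step 8: x = 23
step 9: x = 38
step 10: x = 36
step 11: x = 42
step 12: x = 24
step 13: x = 35
This matches the record at every step.

no error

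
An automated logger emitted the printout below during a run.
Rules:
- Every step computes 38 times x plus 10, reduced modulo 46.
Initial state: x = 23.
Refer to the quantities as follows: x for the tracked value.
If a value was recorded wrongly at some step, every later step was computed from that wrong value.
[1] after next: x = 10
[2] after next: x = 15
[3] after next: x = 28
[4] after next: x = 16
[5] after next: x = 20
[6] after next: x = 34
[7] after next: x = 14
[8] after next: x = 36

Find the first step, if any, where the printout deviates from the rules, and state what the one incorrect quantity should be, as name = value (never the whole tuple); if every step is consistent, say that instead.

Recomputing the run from the initial state:
step 1: x = 10
step 2: x = 22
step 3: x = 18
step 4: x = 4
step 5: x = 24
step 6: x = 2
step 7: x = 40
step 8: x = 12
The first disagreement with the printout is at step 2, where the value should be x = 22.

step 2, x = 22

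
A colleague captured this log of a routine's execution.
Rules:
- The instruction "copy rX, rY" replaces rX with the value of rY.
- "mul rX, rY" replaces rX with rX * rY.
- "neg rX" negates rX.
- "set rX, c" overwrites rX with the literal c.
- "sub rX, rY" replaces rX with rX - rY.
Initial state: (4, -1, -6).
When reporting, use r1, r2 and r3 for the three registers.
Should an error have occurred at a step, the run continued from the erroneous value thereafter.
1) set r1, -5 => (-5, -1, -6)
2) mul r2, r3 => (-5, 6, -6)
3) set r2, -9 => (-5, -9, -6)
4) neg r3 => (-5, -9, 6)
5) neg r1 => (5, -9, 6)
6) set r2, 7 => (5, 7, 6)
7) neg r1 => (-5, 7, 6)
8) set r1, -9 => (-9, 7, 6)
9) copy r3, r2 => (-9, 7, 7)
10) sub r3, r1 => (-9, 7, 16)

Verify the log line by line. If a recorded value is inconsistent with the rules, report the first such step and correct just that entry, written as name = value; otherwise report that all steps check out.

Recomputing the run from the initial state:
step 1: r1 = -5, r2 = -1, r3 = -6
step 2: r1 = -5, r2 = 6, r3 = -6
step 3: r1 = -5, r2 = -9, r3 = -6
step 4: r1 = -5, r2 = -9, r3 = 6
step 5: r1 = 5, r2 = -9, r3 = 6
step 6: r1 = 5, r2 = 7, r3 = 6
step 7: r1 = -5, r2 = 7, r3 = 6
step 8: r1 = -9, r2 = 7, r3 = 6
step 9: r1 = -9, r2 = 7, r3 = 7
step 10: r1 = -9, r2 = 7, r3 = 16
This matches the log at every step.

no error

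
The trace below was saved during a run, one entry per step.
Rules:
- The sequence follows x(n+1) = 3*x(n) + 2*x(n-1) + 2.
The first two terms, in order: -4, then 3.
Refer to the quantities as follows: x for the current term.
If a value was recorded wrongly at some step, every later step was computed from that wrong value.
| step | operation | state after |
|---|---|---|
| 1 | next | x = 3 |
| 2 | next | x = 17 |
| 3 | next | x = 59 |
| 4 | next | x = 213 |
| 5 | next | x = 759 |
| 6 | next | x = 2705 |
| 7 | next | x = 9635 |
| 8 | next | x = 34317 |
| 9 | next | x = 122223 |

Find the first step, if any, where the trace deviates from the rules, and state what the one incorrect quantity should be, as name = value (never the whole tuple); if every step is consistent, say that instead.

no error

step 1: x = 3*(3) + (2)*(-4) + (2) = 3 -> confirmed correct
step 2: x = 3*(3) + (2)*(3) + (2) = 17 -> matches
step 3: x = 3*(17) + (2)*(3) + (2) = 59 -> matches
step 4: x = 3*(59) + (2)*(17) + (2) = 213 -> exactly as logged
step 5: x = 3*(213) + (2)*(59) + (2) = 759 -> in agreement
step 6: x = 3*(759) + (2)*(213) + (2) = 2705 -> no discrepancy
step 7: x = 3*(2705) + (2)*(759) + (2) = 9635 -> matches
step 8: x = 3*(9635) + (2)*(2705) + (2) = 34317 -> no discrepancy
step 9: x = 3*(34317) + (2)*(9635) + (2) = 122223 -> confirmed correct
The whole run recomputes cleanly — no discrepancies.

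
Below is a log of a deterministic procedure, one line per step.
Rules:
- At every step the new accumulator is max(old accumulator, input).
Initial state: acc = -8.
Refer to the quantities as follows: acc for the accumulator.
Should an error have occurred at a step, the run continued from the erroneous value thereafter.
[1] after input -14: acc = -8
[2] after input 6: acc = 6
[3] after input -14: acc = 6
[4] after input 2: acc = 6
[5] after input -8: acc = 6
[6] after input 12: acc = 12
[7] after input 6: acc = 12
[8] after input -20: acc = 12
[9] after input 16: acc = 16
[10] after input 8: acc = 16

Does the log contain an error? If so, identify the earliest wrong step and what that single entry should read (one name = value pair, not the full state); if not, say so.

Recomputing the run from the initial state:
step 1: acc = -8
step 2: acc = 6
step 3: acc = 6
step 4: acc = 6
step 5: acc = 6
step 6: acc = 12
step 7: acc = 12
step 8: acc = 12
step 9: acc = 16
step 10: acc = 16
This matches the log at every step.

no error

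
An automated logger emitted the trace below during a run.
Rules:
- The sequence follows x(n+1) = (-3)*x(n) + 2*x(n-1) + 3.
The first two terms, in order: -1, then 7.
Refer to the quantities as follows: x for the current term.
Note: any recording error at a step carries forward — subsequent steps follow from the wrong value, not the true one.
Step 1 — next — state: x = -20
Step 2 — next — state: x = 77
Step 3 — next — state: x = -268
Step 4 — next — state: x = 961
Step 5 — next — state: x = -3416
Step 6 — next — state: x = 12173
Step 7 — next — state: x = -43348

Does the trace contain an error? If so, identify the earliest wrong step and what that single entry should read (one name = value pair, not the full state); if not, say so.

Step 1: x = -3*(7) + (2)*(-1) + (3) = -20 — verified.
Step 2: x = -3*(-20) + (2)*(7) + (3) = 77 — agrees with the trace.
Step 3: x = -3*(77) + (2)*(-20) + (3) = -268 — matches.
Step 4: x = -3*(-268) + (2)*(77) + (3) = 961 — in agreement.
Step 5: x = -3*(961) + (2)*(-268) + (3) = -3416 — confirmed correct.
Step 6: x = -3*(-3416) + (2)*(961) + (3) = 12173 — matches.
Step 7: x = -3*(12173) + (2)*(-3416) + (3) = -43348 — matches.
All steps check out; nothing to correct.

no error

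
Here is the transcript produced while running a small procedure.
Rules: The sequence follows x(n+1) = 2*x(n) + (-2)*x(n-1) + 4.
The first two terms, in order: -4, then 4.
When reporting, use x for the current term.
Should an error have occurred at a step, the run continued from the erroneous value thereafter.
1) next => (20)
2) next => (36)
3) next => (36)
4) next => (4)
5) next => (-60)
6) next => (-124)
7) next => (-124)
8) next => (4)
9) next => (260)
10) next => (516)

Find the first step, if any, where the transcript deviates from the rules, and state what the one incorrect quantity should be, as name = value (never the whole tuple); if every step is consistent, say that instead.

step 1: x = 2*(4) + (-2)*(-4) + (4) = 20 -> verified
step 2: x = 2*(20) + (-2)*(4) + (4) = 36 -> same as recorded
step 3: x = 2*(36) + (-2)*(20) + (4) = 36 -> in agreement
step 4: x = 2*(36) + (-2)*(36) + (4) = 4 -> consistent with the transcript
step 5: x = 2*(4) + (-2)*(36) + (4) = -60 -> exactly as logged
step 6: x = 2*(-60) + (-2)*(4) + (4) = -124 -> matches
step 7: x = 2*(-124) + (-2)*(-60) + (4) = -124 -> agrees with the transcript
step 8: x = 2*(-124) + (-2)*(-124) + (4) = 4 -> consistent with the transcript
step 9: x = 2*(4) + (-2)*(-124) + (4) = 260 -> confirmed correct
step 10: x = 2*(260) + (-2)*(4) + (4) = 516 -> consistent with the transcript
Each recorded entry agrees with the recomputation.

no error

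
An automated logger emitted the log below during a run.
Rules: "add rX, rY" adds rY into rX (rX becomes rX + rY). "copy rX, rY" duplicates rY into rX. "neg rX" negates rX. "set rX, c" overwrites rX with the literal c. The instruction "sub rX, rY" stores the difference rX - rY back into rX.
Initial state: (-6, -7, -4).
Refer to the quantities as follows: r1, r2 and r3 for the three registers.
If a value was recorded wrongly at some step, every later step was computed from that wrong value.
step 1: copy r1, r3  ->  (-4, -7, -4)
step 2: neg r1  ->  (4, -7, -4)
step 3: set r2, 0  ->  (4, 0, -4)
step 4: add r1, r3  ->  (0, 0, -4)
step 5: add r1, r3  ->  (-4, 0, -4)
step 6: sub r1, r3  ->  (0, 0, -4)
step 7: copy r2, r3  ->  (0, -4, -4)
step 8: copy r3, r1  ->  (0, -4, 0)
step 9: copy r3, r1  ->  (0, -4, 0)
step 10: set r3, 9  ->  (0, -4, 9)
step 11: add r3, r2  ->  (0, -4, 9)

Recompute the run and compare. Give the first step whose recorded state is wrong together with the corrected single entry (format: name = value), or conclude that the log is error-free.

Recomputing the run from the initial state:
step 1: r1 = -4, r2 = -7, r3 = -4
step 2: r1 = 4, r2 = -7, r3 = -4
step 3: r1 = 4, r2 = 0, r3 = -4
step 4: r1 = 0, r2 = 0, r3 = -4
step 5: r1 = -4, r2 = 0, r3 = -4
step 6: r1 = 0, r2 = 0, r3 = -4
step 7: r1 = 0, r2 = -4, r3 = -4
step 8: r1 = 0, r2 = -4, r3 = 0
step 9: r1 = 0, r2 = -4, r3 = 0
step 10: r1 = 0, r2 = -4, r3 = 9
step 11: r1 = 0, r2 = -4, r3 = 5
The first disagreement with the log is at step 11, where the value should be r3 = 5.

step 11, r3 = 5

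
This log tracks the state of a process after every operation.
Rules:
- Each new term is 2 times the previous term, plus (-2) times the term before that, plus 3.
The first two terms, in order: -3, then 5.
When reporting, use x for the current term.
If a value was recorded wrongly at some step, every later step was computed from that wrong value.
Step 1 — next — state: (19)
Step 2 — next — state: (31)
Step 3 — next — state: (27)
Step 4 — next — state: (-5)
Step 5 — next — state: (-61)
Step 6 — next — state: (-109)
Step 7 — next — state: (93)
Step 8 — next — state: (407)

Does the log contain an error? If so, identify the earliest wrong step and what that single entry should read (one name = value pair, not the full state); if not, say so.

Recomputing the run from the initial state:
step 1: x = 19
step 2: x = 31
step 3: x = 27
step 4: x = -5
step 5: x = -61
step 6: x = -109
step 7: x = -93
step 8: x = 35
The first disagreement with the log is at step 7, where the value should be x = -93.

step 7, x = -93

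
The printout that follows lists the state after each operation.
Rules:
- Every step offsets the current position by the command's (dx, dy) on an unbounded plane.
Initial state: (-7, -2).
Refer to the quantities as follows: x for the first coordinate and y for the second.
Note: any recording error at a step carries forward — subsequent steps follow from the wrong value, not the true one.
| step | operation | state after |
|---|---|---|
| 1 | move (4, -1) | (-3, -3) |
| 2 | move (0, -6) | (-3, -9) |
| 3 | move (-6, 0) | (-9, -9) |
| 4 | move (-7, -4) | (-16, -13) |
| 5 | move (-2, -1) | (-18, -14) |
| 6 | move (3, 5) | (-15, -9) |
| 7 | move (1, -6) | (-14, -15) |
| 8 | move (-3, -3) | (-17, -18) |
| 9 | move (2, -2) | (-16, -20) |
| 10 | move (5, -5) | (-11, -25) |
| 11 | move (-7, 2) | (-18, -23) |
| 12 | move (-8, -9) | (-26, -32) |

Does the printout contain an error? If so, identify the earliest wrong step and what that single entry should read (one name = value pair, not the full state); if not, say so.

step 9, x = -15

Recomputing the run from the initial state:
step 1: x = -3, y = -3
step 2: x = -3, y = -9
step 3: x = -9, y = -9
step 4: x = -16, y = -13
step 5: x = -18, y = -14
step 6: x = -15, y = -9
step 7: x = -14, y = -15
step 8: x = -17, y = -18
step 9: x = -15, y = -20
step 10: x = -10, y = -25
step 11: x = -17, y = -23
step 12: x = -25, y = -32
The first disagreement with the printout is at step 9, where the value should be x = -15.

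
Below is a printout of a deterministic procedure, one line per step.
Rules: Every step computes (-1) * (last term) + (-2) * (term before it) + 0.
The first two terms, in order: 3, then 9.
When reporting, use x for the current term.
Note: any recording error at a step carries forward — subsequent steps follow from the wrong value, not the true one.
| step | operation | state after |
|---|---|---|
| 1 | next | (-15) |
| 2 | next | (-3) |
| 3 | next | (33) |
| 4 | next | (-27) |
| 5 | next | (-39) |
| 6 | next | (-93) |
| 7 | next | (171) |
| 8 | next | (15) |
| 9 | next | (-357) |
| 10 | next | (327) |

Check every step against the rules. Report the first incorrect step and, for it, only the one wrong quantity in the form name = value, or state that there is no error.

step 6, x = 93

Recomputing the run from the initial state:
step 1: x = -15
step 2: x = -3
step 3: x = 33
step 4: x = -27
step 5: x = -39
step 6: x = 93
step 7: x = -15
step 8: x = -171
step 9: x = 201
step 10: x = 141
The first disagreement with the printout is at step 6, where the value should be x = 93.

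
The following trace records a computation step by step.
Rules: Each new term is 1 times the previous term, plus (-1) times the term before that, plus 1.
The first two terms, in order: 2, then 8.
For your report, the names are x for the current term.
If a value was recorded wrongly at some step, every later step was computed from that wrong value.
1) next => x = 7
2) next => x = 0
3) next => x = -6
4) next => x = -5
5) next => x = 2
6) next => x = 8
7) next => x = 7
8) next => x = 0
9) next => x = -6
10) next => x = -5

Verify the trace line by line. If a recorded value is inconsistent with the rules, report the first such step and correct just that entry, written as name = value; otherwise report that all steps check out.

no error

Recomputing the run from the initial state:
step 1: x = 7
step 2: x = 0
step 3: x = -6
step 4: x = -5
step 5: x = 2
step 6: x = 8
step 7: x = 7
step 8: x = 0
step 9: x = -6
step 10: x = -5
This matches the trace at every step.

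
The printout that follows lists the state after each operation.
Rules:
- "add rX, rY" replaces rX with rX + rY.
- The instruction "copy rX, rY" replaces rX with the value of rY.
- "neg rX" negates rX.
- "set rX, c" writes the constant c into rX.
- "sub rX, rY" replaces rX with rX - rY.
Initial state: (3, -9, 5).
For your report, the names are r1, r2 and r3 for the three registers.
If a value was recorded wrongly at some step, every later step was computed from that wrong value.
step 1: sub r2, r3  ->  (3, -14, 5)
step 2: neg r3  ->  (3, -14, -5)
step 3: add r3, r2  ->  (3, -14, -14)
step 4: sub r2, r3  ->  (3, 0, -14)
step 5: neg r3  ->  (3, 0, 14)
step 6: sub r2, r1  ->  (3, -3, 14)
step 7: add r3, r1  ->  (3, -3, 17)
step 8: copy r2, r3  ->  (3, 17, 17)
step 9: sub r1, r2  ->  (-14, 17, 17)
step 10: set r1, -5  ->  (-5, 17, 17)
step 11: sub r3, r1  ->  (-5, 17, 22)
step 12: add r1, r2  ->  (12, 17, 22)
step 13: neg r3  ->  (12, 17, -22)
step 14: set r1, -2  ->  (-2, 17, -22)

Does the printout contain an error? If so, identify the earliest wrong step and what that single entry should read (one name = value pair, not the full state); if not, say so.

Recomputing the run from the initial state:
step 1: r1 = 3, r2 = -14, r3 = 5
step 2: r1 = 3, r2 = -14, r3 = -5
step 3: r1 = 3, r2 = -14, r3 = -19
step 4: r1 = 3, r2 = 5, r3 = -19
step 5: r1 = 3, r2 = 5, r3 = 19
step 6: r1 = 3, r2 = 2, r3 = 19
step 7: r1 = 3, r2 = 2, r3 = 22
step 8: r1 = 3, r2 = 22, r3 = 22
step 9: r1 = -19, r2 = 22, r3 = 22
step 10: r1 = -5, r2 = 22, r3 = 22
step 11: r1 = -5, r2 = 22, r3 = 27
step 12: r1 = 17, r2 = 22, r3 = 27
step 13: r1 = 17, r2 = 22, r3 = -27
step 14: r1 = -2, r2 = 22, r3 = -27
The first disagreement with the printout is at step 3, where the value should be r3 = -19.

step 3, r3 = -19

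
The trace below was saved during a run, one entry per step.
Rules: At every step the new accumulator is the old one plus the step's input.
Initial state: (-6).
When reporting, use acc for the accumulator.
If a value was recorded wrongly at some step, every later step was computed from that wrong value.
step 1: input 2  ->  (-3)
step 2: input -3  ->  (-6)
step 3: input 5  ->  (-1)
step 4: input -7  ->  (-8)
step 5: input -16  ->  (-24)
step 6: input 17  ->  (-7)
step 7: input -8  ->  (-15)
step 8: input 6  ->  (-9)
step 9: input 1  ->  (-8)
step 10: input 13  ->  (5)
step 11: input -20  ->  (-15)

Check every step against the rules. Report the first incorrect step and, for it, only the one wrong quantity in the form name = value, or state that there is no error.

Recomputing the run from the initial state:
step 1: acc = -4
step 2: acc = -7
step 3: acc = -2
step 4: acc = -9
step 5: acc = -25
step 6: acc = -8
step 7: acc = -16
step 8: acc = -10
step 9: acc = -9
step 10: acc = 4
step 11: acc = -16
The first disagreement with the trace is at step 1, where the value should be acc = -4.

step 1, acc = -4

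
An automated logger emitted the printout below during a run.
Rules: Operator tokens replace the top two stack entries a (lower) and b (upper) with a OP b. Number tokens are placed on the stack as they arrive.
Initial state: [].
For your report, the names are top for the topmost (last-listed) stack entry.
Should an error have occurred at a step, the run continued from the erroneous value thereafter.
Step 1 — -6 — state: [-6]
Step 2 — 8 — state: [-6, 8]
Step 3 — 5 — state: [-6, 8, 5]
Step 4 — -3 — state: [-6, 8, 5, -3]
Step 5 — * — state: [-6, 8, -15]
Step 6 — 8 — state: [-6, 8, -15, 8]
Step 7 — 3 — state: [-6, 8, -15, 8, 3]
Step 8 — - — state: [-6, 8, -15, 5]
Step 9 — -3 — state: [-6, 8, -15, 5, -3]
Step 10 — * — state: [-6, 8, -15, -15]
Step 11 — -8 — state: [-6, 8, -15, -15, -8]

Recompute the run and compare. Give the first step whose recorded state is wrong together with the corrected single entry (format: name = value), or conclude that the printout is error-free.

Recomputing the run from the initial state:
step 1: [-6]
step 2: [-6, 8]
step 3: [-6, 8, 5]
step 4: [-6, 8, 5, -3]
step 5: [-6, 8, -15]
step 6: [-6, 8, -15, 8]
step 7: [-6, 8, -15, 8, 3]
step 8: [-6, 8, -15, 5]
step 9: [-6, 8, -15, 5, -3]
step 10: [-6, 8, -15, -15]
step 11: [-6, 8, -15, -15, -8]
This matches the printout at every step.

no error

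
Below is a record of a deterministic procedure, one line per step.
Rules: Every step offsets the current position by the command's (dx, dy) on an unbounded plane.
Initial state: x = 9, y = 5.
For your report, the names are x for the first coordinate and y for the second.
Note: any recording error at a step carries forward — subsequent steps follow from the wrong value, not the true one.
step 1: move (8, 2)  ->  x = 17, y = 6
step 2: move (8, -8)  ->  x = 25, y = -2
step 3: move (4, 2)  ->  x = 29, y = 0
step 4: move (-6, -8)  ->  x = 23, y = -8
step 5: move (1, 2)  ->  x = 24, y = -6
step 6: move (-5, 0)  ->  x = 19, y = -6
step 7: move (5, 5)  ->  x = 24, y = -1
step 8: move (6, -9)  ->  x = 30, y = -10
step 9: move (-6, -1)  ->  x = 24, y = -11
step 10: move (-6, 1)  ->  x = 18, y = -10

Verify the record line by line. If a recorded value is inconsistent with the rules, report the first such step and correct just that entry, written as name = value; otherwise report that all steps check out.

step 1, y = 7

1. x = 9 + (8) = 17, y = 5 + (2) = 7 (the entry is off here)
That makes step 1 the first incorrect line — y = 7 is what it should show.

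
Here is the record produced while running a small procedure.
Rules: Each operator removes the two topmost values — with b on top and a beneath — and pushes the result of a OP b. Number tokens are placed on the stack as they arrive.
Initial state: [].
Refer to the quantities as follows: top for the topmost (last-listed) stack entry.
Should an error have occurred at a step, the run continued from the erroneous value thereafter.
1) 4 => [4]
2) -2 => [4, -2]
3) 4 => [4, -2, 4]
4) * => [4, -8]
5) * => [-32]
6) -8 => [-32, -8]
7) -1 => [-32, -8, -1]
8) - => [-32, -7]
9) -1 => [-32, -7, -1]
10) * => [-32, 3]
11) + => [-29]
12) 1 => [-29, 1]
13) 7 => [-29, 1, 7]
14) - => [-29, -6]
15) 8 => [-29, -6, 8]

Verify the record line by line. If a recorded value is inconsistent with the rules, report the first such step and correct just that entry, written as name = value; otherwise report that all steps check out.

Recomputing the run from the initial state:
step 1: [4]
step 2: [4, -2]
step 3: [4, -2, 4]
step 4: [4, -8]
step 5: [-32]
step 6: [-32, -8]
step 7: [-32, -8, -1]
step 8: [-32, -7]
step 9: [-32, -7, -1]
step 10: [-32, 7]
step 11: [-25]
step 12: [-25, 1]
step 13: [-25, 1, 7]
step 14: [-25, -6]
step 15: [-25, -6, 8]
The first disagreement with the record is at step 10, where the value should be top = 7.

step 10, top = 7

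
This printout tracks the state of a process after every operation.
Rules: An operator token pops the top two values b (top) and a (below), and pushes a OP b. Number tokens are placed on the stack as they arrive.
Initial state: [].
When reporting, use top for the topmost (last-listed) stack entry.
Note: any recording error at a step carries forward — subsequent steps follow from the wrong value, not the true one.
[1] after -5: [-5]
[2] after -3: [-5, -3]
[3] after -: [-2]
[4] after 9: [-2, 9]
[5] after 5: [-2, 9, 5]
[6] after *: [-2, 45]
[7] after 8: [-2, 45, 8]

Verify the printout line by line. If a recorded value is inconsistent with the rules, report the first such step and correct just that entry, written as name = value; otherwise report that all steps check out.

no error

1. push -5: top = -5 (verified)
2. push -3: top = -3 (confirmed correct)
3. -5 - -3 = -2 (confirmed correct)
4. push 9: top = 9 (same as recorded)
5. push 5: top = 5 (exactly as logged)
6. 9 * 5 = 45 (verified)
7. push 8: top = 8 (same as recorded)
No step deviates from the rules.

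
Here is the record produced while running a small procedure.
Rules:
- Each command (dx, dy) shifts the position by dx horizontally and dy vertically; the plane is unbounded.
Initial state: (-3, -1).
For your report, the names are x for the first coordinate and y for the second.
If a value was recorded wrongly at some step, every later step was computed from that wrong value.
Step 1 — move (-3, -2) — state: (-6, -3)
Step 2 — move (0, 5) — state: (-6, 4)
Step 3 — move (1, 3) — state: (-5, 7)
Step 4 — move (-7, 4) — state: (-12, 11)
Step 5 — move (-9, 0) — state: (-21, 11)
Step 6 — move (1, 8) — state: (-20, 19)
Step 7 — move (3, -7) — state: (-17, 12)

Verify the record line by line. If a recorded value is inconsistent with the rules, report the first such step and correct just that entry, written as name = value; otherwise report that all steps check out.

step 2, y = 2

Recomputing the run from the initial state:
step 1: x = -6, y = -3
step 2: x = -6, y = 2
step 3: x = -5, y = 5
step 4: x = -12, y = 9
step 5: x = -21, y = 9
step 6: x = -20, y = 17
step 7: x = -17, y = 10
The first disagreement with the record is at step 2, where the value should be y = 2.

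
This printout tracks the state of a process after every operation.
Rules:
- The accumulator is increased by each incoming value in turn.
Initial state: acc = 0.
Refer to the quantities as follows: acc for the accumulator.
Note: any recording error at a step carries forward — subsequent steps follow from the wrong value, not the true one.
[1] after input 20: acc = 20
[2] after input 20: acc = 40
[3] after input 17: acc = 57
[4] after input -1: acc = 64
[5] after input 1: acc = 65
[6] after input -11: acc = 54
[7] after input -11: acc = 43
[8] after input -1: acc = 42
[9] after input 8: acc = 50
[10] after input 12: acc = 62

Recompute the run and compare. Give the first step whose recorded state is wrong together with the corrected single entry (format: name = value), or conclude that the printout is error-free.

Recomputing the run from the initial state:
step 1: acc = 20
step 2: acc = 40
step 3: acc = 57
step 4: acc = 56
step 5: acc = 57
step 6: acc = 46
step 7: acc = 35
step 8: acc = 34
step 9: acc = 42
step 10: acc = 54
The first disagreement with the printout is at step 4, where the value should be acc = 56.

step 4, acc = 56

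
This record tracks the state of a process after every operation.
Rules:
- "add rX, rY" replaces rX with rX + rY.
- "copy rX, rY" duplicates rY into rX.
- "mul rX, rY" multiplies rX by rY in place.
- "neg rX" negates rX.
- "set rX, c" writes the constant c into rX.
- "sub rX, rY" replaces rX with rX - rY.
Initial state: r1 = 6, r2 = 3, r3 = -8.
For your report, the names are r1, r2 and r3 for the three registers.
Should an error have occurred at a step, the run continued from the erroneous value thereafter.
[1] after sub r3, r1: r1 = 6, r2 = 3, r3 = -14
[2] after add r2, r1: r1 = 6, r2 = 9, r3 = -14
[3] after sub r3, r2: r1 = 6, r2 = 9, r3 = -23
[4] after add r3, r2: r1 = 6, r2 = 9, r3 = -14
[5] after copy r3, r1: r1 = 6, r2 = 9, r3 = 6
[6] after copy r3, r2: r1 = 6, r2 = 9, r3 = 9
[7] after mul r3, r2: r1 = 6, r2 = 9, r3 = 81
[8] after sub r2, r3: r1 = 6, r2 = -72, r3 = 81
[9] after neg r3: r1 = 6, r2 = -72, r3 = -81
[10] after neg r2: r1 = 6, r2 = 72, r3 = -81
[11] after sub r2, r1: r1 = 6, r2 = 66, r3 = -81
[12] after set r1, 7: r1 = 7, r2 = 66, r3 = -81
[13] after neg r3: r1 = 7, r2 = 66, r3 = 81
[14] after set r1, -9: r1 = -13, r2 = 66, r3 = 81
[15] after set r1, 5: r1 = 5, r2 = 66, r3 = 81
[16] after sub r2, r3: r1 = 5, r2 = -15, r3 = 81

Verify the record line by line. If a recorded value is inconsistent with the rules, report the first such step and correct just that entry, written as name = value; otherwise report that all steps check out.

Recomputing the run from the initial state:
step 1: r1 = 6, r2 = 3, r3 = -14
step 2: r1 = 6, r2 = 9, r3 = -14
step 3: r1 = 6, r2 = 9, r3 = -23
step 4: r1 = 6, r2 = 9, r3 = -14
step 5: r1 = 6, r2 = 9, r3 = 6
step 6: r1 = 6, r2 = 9, r3 = 9
step 7: r1 = 6, r2 = 9, r3 = 81
step 8: r1 = 6, r2 = -72, r3 = 81
step 9: r1 = 6, r2 = -72, r3 = -81
step 10: r1 = 6, r2 = 72, r3 = -81
step 11: r1 = 6, r2 = 66, r3 = -81
step 12: r1 = 7, r2 = 66, r3 = -81
step 13: r1 = 7, r2 = 66, r3 = 81
step 14: r1 = -9, r2 = 66, r3 = 81
step 15: r1 = 5, r2 = 66, r3 = 81
step 16: r1 = 5, r2 = -15, r3 = 81
The first disagreement with the record is at step 14, where the value should be r1 = -9.

step 14, r1 = -9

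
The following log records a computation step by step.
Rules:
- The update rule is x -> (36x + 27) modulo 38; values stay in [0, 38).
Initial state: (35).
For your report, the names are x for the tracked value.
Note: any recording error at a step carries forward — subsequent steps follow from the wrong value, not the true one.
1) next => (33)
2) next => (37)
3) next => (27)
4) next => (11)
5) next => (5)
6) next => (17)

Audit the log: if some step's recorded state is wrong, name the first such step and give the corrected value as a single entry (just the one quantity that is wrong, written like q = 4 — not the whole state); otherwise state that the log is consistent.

Recomputing the run from the initial state:
step 1: x = 33
step 2: x = 37
step 3: x = 29
step 4: x = 7
step 5: x = 13
step 6: x = 1
The first disagreement with the log is at step 3, where the value should be x = 29.

step 3, x = 29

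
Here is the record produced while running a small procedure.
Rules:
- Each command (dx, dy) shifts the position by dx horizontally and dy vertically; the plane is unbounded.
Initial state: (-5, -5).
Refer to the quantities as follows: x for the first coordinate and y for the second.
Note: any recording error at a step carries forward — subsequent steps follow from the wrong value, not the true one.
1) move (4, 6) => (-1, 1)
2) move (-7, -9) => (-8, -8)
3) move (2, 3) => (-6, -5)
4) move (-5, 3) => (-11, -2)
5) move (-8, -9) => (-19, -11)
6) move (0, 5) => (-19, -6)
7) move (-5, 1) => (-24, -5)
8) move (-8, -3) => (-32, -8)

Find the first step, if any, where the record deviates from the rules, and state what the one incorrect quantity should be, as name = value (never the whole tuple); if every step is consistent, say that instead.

1. x = -5 + (4) = -1, y = -5 + (6) = 1 (confirmed correct)
2. x = -1 + (-7) = -8, y = 1 + (-9) = -8 (in agreement)
3. x = -8 + (2) = -6, y = -8 + (3) = -5 (verified)
4. x = -6 + (-5) = -11, y = -5 + (3) = -2 (checks out)
5. x = -11 + (-8) = -19, y = -2 + (-9) = -11 (consistent with the record)
6. x = -19 + (0) = -19, y = -11 + (5) = -6 (same as recorded)
7. x = -19 + (-5) = -24, y = -6 + (1) = -5 (exactly as logged)
8. x = -24 + (-8) = -32, y = -5 + (-3) = -8 (exactly as logged)
No step deviates from the rules.

no error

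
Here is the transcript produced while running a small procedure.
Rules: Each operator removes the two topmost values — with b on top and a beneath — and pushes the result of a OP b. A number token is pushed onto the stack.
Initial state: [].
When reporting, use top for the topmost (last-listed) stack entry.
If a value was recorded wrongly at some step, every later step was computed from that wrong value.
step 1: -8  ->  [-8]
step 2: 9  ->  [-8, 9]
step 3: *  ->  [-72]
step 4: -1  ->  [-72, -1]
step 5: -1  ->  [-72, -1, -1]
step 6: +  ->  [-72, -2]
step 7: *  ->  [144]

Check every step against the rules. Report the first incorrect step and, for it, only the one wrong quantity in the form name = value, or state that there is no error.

Recomputing the run from the initial state:
step 1: [-8]
step 2: [-8, 9]
step 3: [-72]
step 4: [-72, -1]
step 5: [-72, -1, -1]
step 6: [-72, -2]
step 7: [144]
This matches the transcript at every step.

no error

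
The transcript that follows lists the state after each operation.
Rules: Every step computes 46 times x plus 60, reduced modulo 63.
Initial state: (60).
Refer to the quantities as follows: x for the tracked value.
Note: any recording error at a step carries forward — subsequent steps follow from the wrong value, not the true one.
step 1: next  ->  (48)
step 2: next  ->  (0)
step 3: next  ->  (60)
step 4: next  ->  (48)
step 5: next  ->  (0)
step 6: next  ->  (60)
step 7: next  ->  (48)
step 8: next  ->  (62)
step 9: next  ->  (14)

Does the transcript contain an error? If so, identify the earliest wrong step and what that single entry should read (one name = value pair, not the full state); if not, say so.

step 8, x = 0

Step 1: x = (46*60 + 60) mod 63 = 48 — in agreement.
Step 2: x = (46*48 + 60) mod 63 = 0 — checks out.
Step 3: x = (46*0 + 60) mod 63 = 60 — exactly as logged.
Step 4: x = (46*60 + 60) mod 63 = 48 — matches.
Step 5: x = (46*48 + 60) mod 63 = 0 — checks out.
Step 6: x = (46*0 + 60) mod 63 = 60 — matches.
Step 7: x = (46*60 + 60) mod 63 = 48 — matches.
Step 8: x = (46*48 + 60) mod 63 = 0 — the entry is off here.
That makes step 8 the first incorrect line — x = 0 is what it should show.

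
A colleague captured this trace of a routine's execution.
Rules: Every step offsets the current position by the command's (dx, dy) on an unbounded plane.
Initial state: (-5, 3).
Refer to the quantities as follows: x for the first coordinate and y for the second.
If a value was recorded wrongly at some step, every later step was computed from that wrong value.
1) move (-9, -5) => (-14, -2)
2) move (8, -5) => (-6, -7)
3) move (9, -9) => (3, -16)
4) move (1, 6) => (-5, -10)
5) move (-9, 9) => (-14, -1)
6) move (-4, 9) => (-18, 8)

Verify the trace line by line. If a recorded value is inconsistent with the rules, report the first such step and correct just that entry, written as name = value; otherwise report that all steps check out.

Recomputing the run from the initial state:
step 1: x = -14, y = -2
step 2: x = -6, y = -7
step 3: x = 3, y = -16
step 4: x = 4, y = -10
step 5: x = -5, y = -1
step 6: x = -9, y = 8
The first disagreement with the trace is at step 4, where the value should be x = 4.

step 4, x = 4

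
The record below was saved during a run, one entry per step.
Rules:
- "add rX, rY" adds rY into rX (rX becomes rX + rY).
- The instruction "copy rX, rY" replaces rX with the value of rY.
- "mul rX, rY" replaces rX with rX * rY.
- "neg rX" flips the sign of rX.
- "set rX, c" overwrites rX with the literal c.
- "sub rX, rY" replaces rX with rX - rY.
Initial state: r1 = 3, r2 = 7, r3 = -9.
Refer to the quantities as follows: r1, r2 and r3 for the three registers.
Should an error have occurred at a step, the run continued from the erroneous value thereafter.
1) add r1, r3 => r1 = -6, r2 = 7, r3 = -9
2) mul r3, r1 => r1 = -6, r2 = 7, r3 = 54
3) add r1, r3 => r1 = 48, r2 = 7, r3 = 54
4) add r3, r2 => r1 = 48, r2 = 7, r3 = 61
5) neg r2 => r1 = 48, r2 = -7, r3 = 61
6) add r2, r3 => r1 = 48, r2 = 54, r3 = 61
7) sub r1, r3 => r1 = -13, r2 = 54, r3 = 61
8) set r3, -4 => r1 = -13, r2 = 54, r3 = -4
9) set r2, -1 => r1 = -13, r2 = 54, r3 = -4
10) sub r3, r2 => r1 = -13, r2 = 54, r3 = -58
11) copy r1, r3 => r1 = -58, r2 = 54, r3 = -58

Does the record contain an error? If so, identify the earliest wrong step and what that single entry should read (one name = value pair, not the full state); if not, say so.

step 9, r2 = -1

1. r1 = 3 + -9 = -6 (exactly as logged)
2. r3 = -9 * -6 = 54 (consistent with the record)
3. r1 = -6 + 54 = 48 (in agreement)
4. r3 = 54 + 7 = 61 (verified)
5. r2 = -(7) = -7 (matches)
6. r2 = -7 + 61 = 54 (exactly as logged)
7. r1 = 48 - 61 = -13 (agrees with the record)
8. r3 = -4 (agrees with the record)
9. r2 = -1 (the entry is off here)
Step 9 is the first one off; corrected, r2 = -1.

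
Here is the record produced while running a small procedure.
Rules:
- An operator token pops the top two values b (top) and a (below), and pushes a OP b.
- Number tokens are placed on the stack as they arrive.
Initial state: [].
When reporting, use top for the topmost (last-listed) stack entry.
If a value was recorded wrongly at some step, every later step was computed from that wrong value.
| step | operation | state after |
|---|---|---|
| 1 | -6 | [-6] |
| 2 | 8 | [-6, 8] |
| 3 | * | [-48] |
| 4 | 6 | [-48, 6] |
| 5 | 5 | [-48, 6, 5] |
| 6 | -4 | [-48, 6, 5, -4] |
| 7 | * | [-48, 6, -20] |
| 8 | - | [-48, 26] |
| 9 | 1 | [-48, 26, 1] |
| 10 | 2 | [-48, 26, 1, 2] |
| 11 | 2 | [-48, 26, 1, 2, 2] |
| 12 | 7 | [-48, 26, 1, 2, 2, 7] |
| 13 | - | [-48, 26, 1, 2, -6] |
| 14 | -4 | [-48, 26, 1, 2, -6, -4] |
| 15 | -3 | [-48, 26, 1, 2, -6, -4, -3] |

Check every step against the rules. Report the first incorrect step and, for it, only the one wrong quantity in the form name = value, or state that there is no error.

Recomputing the run from the initial state:
step 1: [-6]
step 2: [-6, 8]
step 3: [-48]
step 4: [-48, 6]
step 5: [-48, 6, 5]
step 6: [-48, 6, 5, -4]
step 7: [-48, 6, -20]
step 8: [-48, 26]
step 9: [-48, 26, 1]
step 10: [-48, 26, 1, 2]
step 11: [-48, 26, 1, 2, 2]
step 12: [-48, 26, 1, 2, 2, 7]
step 13: [-48, 26, 1, 2, -5]
step 14: [-48, 26, 1, 2, -5, -4]
step 15: [-48, 26, 1, 2, -5, -4, -3]
The first disagreement with the record is at step 13, where the value should be top = -5.

step 13, top = -5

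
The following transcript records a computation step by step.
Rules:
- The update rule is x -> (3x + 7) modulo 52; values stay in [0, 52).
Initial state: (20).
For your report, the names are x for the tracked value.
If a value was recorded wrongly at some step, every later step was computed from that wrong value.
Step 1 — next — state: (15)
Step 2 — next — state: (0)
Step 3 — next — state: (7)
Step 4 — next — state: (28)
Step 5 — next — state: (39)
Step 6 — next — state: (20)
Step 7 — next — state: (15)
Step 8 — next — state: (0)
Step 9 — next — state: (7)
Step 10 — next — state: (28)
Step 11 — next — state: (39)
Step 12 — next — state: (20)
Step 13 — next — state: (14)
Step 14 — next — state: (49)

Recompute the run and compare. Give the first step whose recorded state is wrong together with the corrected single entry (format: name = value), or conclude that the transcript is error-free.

step 13, x = 15

Step 1: x = (3*20 + 7) mod 52 = 15 — no discrepancy.
Step 2: x = (3*15 + 7) mod 52 = 0 — confirmed correct.
Step 3: x = (3*0 + 7) mod 52 = 7 — consistent with the transcript.
Step 4: x = (3*7 + 7) mod 52 = 28 — verified.
Step 5: x = (3*28 + 7) mod 52 = 39 — exactly as logged.
Step 6: x = (3*39 + 7) mod 52 = 20 — checks out.
Step 7: x = (3*20 + 7) mod 52 = 15 — same as recorded.
Step 8: x = (3*15 + 7) mod 52 = 0 — agrees with the transcript.
Step 9: x = (3*0 + 7) mod 52 = 7 — verified.
Step 10: x = (3*7 + 7) mod 52 = 28 — exactly as logged.
Step 11: x = (3*28 + 7) mod 52 = 39 — consistent with the transcript.
Step 12: x = (3*39 + 7) mod 52 = 20 — confirmed correct.
Step 13: x = (3*20 + 7) mod 52 = 15 — this is not what the transcript shows.
The audit stops at step 13: the recorded entry is wrong and should be x = 15.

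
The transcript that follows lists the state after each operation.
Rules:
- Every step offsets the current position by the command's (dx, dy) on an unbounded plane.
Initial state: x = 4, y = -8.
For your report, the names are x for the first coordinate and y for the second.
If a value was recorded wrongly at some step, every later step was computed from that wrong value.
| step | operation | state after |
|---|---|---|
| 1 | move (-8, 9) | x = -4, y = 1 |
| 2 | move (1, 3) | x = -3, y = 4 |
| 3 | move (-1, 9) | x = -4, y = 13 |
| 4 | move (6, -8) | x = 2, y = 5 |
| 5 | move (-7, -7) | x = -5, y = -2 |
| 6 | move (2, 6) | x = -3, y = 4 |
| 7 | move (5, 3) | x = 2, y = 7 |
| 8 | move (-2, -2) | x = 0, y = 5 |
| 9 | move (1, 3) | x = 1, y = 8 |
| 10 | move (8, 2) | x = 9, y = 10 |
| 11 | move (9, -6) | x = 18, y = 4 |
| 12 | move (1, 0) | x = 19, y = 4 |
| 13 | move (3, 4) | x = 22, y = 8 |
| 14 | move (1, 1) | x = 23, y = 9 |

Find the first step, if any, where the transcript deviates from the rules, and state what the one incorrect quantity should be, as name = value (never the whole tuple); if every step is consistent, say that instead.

no error

Step 1: x = 4 + (-8) = -4, y = -8 + (9) = 1 — checks out.
Step 2: x = -4 + (1) = -3, y = 1 + (3) = 4 — in agreement.
Step 3: x = -3 + (-1) = -4, y = 4 + (9) = 13 — exactly as logged.
Step 4: x = -4 + (6) = 2, y = 13 + (-8) = 5 — same as recorded.
Step 5: x = 2 + (-7) = -5, y = 5 + (-7) = -2 — same as recorded.
Step 6: x = -5 + (2) = -3, y = -2 + (6) = 4 — consistent with the transcript.
Step 7: x = -3 + (5) = 2, y = 4 + (3) = 7 — exactly as logged.
Step 8: x = 2 + (-2) = 0, y = 7 + (-2) = 5 — verified.
Step 9: x = 0 + (1) = 1, y = 5 + (3) = 8 — same as recorded.
Step 10: x = 1 + (8) = 9, y = 8 + (2) = 10 — in agreement.
Step 11: x = 9 + (9) = 18, y = 10 + (-6) = 4 — confirmed correct.
Step 12: x = 18 + (1) = 19, y = 4 + (0) = 4 — no discrepancy.
Step 13: x = 19 + (3) = 22, y = 4 + (4) = 8 — verified.
Step 14: x = 22 + (1) = 23, y = 8 + (1) = 9 — matches.
All steps check out; nothing to correct.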